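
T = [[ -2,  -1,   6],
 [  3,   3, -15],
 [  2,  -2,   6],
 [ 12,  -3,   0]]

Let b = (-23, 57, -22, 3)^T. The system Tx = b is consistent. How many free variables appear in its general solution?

Row reduce the augmented matrix [T | b].
R2 ← R2 + (3/2)·R1: [0, 3/2, -6, 45/2]
R3 ← R3 + R1: [0, -3, 12, -45]
R4 ← R4 + (6)·R1: [0, -9, 36, -135]
R3 ← R3 + (2)·R2: [0, 0, 0, 0]
R4 ← R4 + (6)·R2: [0, 0, 0, 0]
The echelon form has 2 nonzero rows, and every pivot lies in the first 3 columns, so rank(T) = rank([T|b]) = 2.
The system is consistent.
Free variables = (unknowns) − (rank) = 3 − 2 = 1.

1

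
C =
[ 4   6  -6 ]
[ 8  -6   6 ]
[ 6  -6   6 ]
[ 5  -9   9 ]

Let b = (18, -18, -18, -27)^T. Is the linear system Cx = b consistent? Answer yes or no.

yes

Row reduce the augmented matrix [C | b].
R2 ← R2 − (2)·R1: [0, -18, 18, -54]
R3 ← R3 − (3/2)·R1: [0, -15, 15, -45]
R4 ← R4 − (5/4)·R1: [0, -33/2, 33/2, -99/2]
R3 ← R3 − (5/6)·R2: [0, 0, 0, 0]
R4 ← R4 − (11/12)·R2: [0, 0, 0, 0]
The echelon form has 2 nonzero rows, and every pivot lies in the first 3 columns, so rank(C) = rank([C|b]) = 2.
The system is consistent.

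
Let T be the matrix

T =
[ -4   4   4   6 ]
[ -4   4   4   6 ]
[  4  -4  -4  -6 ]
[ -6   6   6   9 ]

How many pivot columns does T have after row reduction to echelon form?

Row reduce to echelon form.
R2 ← R2 − R1: [0, 0, 0, 0]
R3 ← R3 + R1: [0, 0, 0, 0]
R4 ← R4 − (3/2)·R1: [0, 0, 0, 0]
Echelon form has 1 nonzero row, so rank(T) = 1.
Each nonzero row contributes one pivot column: 1 pivot columns.

1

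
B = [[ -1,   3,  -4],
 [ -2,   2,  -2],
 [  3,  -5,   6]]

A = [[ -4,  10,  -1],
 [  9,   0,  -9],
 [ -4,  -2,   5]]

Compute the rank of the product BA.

2

First compute BA:
[[ 47,  -2, -46],
 [ 34, -16, -26],
 [-81,  18,  72]]
Now row reduce the product.
R2 ← R2 − (34/47)·R1: [0, -684/47, 342/47]
R3 ← R3 + (81/47)·R1: [0, 684/47, -342/47]
R3 ← R3 + R2: [0, 0, 0]
2 nonzero rows, so rank(BA) = 2.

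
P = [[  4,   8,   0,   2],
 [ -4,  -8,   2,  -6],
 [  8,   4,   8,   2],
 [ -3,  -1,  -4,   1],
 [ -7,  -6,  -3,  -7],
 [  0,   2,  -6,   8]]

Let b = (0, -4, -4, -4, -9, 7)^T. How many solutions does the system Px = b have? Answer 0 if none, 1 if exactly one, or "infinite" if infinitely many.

Row reduce the augmented matrix [P | b].
R2 ← R2 + R1: [0, 0, 2, -4, -4]
R3 ← R3 − (2)·R1: [0, -12, 8, -2, -4]
R4 ← R4 + (3/4)·R1: [0, 5, -4, 5/2, -4]
R5 ← R5 + (7/4)·R1: [0, 8, -3, -7/2, -9]
Swap R2 ↔ R3
R4 ← R4 + (5/12)·R2: [0, 0, -2/3, 5/3, -17/3]
R5 ← R5 + (2/3)·R2: [0, 0, 7/3, -29/6, -35/3]
R6 ← R6 + (1/6)·R2: [0, 0, -14/3, 23/3, 19/3]
R4 ← R4 + (1/3)·R3: [0, 0, 0, 1/3, -7]
R5 ← R5 − (7/6)·R3: [0, 0, 0, -1/6, -7]
R6 ← R6 + (7/3)·R3: [0, 0, 0, -5/3, -3]
R5 ← R5 + (1/2)·R4: [0, 0, 0, 0, -21/2]
R6 ← R6 + (5)·R4: [0, 0, 0, 0, -38]
R6 ← R6 − (76/21)·R5: [0, 0, 0, 0, 0]
The echelon form has 5 nonzero rows; the last pivot sits in the augmented column, so rank(P) = 4 but rank([P|b]) = 5.
Since the ranks differ, the system is inconsistent.
It has no solutions.

0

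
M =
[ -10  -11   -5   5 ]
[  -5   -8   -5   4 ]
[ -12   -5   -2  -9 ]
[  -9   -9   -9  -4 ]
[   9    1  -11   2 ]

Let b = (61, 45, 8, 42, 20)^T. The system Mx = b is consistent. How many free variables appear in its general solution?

0

Row reduce the augmented matrix [M | b].
R2 ← R2 − (1/2)·R1: [0, -5/2, -5/2, 3/2, 29/2]
R3 ← R3 − (6/5)·R1: [0, 41/5, 4, -15, -326/5]
R4 ← R4 − (9/10)·R1: [0, 9/10, -9/2, -17/2, -129/10]
R5 ← R5 + (9/10)·R1: [0, -89/10, -31/2, 13/2, 749/10]
R3 ← R3 + (82/25)·R2: [0, 0, -21/5, -252/25, -441/25]
R4 ← R4 + (9/25)·R2: [0, 0, -27/5, -199/25, -192/25]
R5 ← R5 − (89/25)·R2: [0, 0, -33/5, 29/25, 582/25]
R4 ← R4 − (9/7)·R3: [0, 0, 0, 5, 15]
R5 ← R5 − (11/7)·R3: [0, 0, 0, 17, 51]
R5 ← R5 − (17/5)·R4: [0, 0, 0, 0, 0]
The echelon form has 4 nonzero rows, and every pivot lies in the first 4 columns, so rank(M) = rank([M|b]) = 4.
The system is consistent.
Free variables = (unknowns) − (rank) = 4 − 4 = 0.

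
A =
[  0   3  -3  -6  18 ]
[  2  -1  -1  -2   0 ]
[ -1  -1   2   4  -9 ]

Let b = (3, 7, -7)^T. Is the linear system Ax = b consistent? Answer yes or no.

no

Row reduce the augmented matrix [A | b].
Swap R1 ↔ R2
R3 ← R3 + (1/2)·R1: [0, -3/2, 3/2, 3, -9, -7/2]
R3 ← R3 + (1/2)·R2: [0, 0, 0, 0, 0, -2]
The echelon form has 3 nonzero rows; the last pivot sits in the augmented column, so rank(A) = 2 but rank([A|b]) = 3.
Since the ranks differ, the system is inconsistent.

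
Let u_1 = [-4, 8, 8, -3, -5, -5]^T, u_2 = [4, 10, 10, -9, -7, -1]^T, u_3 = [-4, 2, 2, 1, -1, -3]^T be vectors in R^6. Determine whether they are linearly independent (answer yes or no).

no

Form the matrix with these vectors as rows and row reduce.
R2 ← R2 + R1: [0, 18, 18, -12, -12, -6]
R3 ← R3 − R1: [0, -6, -6, 4, 4, 2]
R3 ← R3 + (1/3)·R2: [0, 0, 0, 0, 0, 0]
2 nonzero rows, so the 3 vectors span a space of dimension 2.
Since 2 < 3, the vectors are linearly dependent.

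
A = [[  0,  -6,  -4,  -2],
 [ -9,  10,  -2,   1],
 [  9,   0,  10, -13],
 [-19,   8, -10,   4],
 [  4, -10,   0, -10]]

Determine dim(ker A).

0

Row reduce to echelon form.
Swap R1 ↔ R2
R3 ← R3 + R1: [0, 10, 8, -12]
R4 ← R4 − (19/9)·R1: [0, -118/9, -52/9, 17/9]
R5 ← R5 + (4/9)·R1: [0, -50/9, -8/9, -86/9]
R3 ← R3 + (5/3)·R2: [0, 0, 4/3, -46/3]
R4 ← R4 − (59/27)·R2: [0, 0, 80/27, 169/27]
R5 ← R5 − (25/27)·R2: [0, 0, 76/27, -208/27]
R4 ← R4 − (20/9)·R3: [0, 0, 0, 121/3]
R5 ← R5 − (19/9)·R3: [0, 0, 0, 74/3]
R5 ← R5 − (74/121)·R4: [0, 0, 0, 0]
4 nonzero rows, so rank(A) = 4.
A has 4 columns; by rank–nullity, nullity = 4 − 4 = 0.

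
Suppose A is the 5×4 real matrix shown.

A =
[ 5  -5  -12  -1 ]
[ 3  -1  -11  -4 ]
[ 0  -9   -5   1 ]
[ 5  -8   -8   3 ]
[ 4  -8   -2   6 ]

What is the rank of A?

3

Row reduce to echelon form.
R2 ← R2 − (3/5)·R1: [0, 2, -19/5, -17/5]
R4 ← R4 − R1: [0, -3, 4, 4]
R5 ← R5 − (4/5)·R1: [0, -4, 38/5, 34/5]
R3 ← R3 + (9/2)·R2: [0, 0, -221/10, -143/10]
R4 ← R4 + (3/2)·R2: [0, 0, -17/10, -11/10]
R5 ← R5 + (2)·R2: [0, 0, 0, 0]
R4 ← R4 − (1/13)·R3: [0, 0, 0, 0]
Echelon form has 3 nonzero rows, so rank(A) = 3.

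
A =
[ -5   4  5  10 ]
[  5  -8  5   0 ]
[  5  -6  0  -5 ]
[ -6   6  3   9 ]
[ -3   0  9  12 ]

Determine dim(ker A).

Row reduce to echelon form.
R2 ← R2 + R1: [0, -4, 10, 10]
R3 ← R3 + R1: [0, -2, 5, 5]
R4 ← R4 − (6/5)·R1: [0, 6/5, -3, -3]
R5 ← R5 − (3/5)·R1: [0, -12/5, 6, 6]
R3 ← R3 − (1/2)·R2: [0, 0, 0, 0]
R4 ← R4 + (3/10)·R2: [0, 0, 0, 0]
R5 ← R5 − (3/5)·R2: [0, 0, 0, 0]
2 nonzero rows, so rank(A) = 2.
A has 4 columns; by rank–nullity, nullity = 4 − 2 = 2.

2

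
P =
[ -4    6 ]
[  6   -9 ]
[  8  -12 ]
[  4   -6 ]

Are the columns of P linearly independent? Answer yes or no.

Row reduce P to echelon form.
R2 ← R2 + (3/2)·R1: [0, 0]
R3 ← R3 + (2)·R1: [0, 0]
R4 ← R4 + R1: [0, 0]
1 pivot among 2 columns.
Only 1 < 2 pivot columns, so the columns are linearly dependent.

no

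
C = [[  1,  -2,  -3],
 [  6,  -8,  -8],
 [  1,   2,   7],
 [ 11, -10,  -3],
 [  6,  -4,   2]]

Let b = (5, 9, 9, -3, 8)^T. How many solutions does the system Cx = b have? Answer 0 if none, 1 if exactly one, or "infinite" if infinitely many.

0

Row reduce the augmented matrix [C | b].
R2 ← R2 − (6)·R1: [0, 4, 10, -21]
R3 ← R3 − R1: [0, 4, 10, 4]
R4 ← R4 − (11)·R1: [0, 12, 30, -58]
R5 ← R5 − (6)·R1: [0, 8, 20, -22]
R3 ← R3 − R2: [0, 0, 0, 25]
R4 ← R4 − (3)·R2: [0, 0, 0, 5]
R5 ← R5 − (2)·R2: [0, 0, 0, 20]
R4 ← R4 − (1/5)·R3: [0, 0, 0, 0]
R5 ← R5 − (4/5)·R3: [0, 0, 0, 0]
The echelon form has 3 nonzero rows; the last pivot sits in the augmented column, so rank(C) = 2 but rank([C|b]) = 3.
Since the ranks differ, the system is inconsistent.
It has no solutions.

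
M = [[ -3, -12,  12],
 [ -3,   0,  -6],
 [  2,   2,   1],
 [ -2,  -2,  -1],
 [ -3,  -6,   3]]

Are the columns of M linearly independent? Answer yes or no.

no

Row reduce M to echelon form.
R2 ← R2 − R1: [0, 12, -18]
R3 ← R3 + (2/3)·R1: [0, -6, 9]
R4 ← R4 − (2/3)·R1: [0, 6, -9]
R5 ← R5 − R1: [0, 6, -9]
R3 ← R3 + (1/2)·R2: [0, 0, 0]
R4 ← R4 − (1/2)·R2: [0, 0, 0]
R5 ← R5 − (1/2)·R2: [0, 0, 0]
2 pivots among 3 columns.
Only 2 < 3 pivot columns, so the columns are linearly dependent.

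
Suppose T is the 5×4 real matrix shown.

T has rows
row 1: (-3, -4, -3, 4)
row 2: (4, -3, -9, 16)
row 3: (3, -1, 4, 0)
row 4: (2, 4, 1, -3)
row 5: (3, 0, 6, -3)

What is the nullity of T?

1

Row reduce to echelon form.
R2 ← R2 + (4/3)·R1: [0, -25/3, -13, 64/3]
R3 ← R3 + R1: [0, -5, 1, 4]
R4 ← R4 + (2/3)·R1: [0, 4/3, -1, -1/3]
R5 ← R5 + R1: [0, -4, 3, 1]
R3 ← R3 − (3/5)·R2: [0, 0, 44/5, -44/5]
R4 ← R4 + (4/25)·R2: [0, 0, -77/25, 77/25]
R5 ← R5 − (12/25)·R2: [0, 0, 231/25, -231/25]
R4 ← R4 + (7/20)·R3: [0, 0, 0, 0]
R5 ← R5 − (21/20)·R3: [0, 0, 0, 0]
3 nonzero rows, so rank(T) = 3.
T has 4 columns; by rank–nullity, nullity = 4 − 3 = 1.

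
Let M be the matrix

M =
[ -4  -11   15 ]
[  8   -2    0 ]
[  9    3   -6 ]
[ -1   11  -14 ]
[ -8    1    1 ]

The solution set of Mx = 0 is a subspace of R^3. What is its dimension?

0

Row reduce to echelon form.
R2 ← R2 + (2)·R1: [0, -24, 30]
R3 ← R3 + (9/4)·R1: [0, -87/4, 111/4]
R4 ← R4 − (1/4)·R1: [0, 55/4, -71/4]
R5 ← R5 − (2)·R1: [0, 23, -29]
R3 ← R3 − (29/32)·R2: [0, 0, 9/16]
R4 ← R4 + (55/96)·R2: [0, 0, -9/16]
R5 ← R5 + (23/24)·R2: [0, 0, -1/4]
R4 ← R4 + R3: [0, 0, 0]
R5 ← R5 + (4/9)·R3: [0, 0, 0]
3 nonzero rows, so rank(M) = 3.
M has 3 columns; by rank–nullity, nullity = 3 − 3 = 0.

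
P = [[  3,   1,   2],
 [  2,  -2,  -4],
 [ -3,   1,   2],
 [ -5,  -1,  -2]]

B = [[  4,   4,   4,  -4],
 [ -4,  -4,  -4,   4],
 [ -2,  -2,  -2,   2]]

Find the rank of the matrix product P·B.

1

First compute PB:
[[  4,   4,   4,  -4],
 [ 24,  24,  24, -24],
 [-20, -20, -20,  20],
 [-12, -12, -12,  12]]
Now row reduce the product.
R2 ← R2 − (6)·R1: [0, 0, 0, 0]
R3 ← R3 + (5)·R1: [0, 0, 0, 0]
R4 ← R4 + (3)·R1: [0, 0, 0, 0]
1 nonzero row, so rank(PB) = 1.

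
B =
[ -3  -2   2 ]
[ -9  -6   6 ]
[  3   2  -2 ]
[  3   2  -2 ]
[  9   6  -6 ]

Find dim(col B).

Row reduce to echelon form.
R2 ← R2 − (3)·R1: [0, 0, 0]
R3 ← R3 + R1: [0, 0, 0]
R4 ← R4 + R1: [0, 0, 0]
R5 ← R5 + (3)·R1: [0, 0, 0]
Echelon form has 1 nonzero row, so rank(B) = 1.
The column space has dimension equal to the rank: 1.

1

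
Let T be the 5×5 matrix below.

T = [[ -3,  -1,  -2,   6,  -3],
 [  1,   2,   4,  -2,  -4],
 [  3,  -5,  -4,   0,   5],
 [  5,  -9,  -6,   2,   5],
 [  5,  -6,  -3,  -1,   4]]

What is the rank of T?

3

Row reduce to echelon form.
R2 ← R2 + (1/3)·R1: [0, 5/3, 10/3, 0, -5]
R3 ← R3 + R1: [0, -6, -6, 6, 2]
R4 ← R4 + (5/3)·R1: [0, -32/3, -28/3, 12, 0]
R5 ← R5 + (5/3)·R1: [0, -23/3, -19/3, 9, -1]
R3 ← R3 + (18/5)·R2: [0, 0, 6, 6, -16]
R4 ← R4 + (32/5)·R2: [0, 0, 12, 12, -32]
R5 ← R5 + (23/5)·R2: [0, 0, 9, 9, -24]
R4 ← R4 − (2)·R3: [0, 0, 0, 0, 0]
R5 ← R5 − (3/2)·R3: [0, 0, 0, 0, 0]
Echelon form has 3 nonzero rows, so rank(T) = 3.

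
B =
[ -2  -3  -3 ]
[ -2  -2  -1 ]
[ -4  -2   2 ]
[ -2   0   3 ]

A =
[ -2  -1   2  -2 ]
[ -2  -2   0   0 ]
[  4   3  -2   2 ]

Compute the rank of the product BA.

2

First compute BA:
[[ -2,  -1,   2,  -2],
 [  4,   3,  -2,   2],
 [ 20,  14, -12,  12],
 [ 16,  11, -10,  10]]
Now row reduce the product.
R2 ← R2 + (2)·R1: [0, 1, 2, -2]
R3 ← R3 + (10)·R1: [0, 4, 8, -8]
R4 ← R4 + (8)·R1: [0, 3, 6, -6]
R3 ← R3 − (4)·R2: [0, 0, 0, 0]
R4 ← R4 − (3)·R2: [0, 0, 0, 0]
2 nonzero rows, so rank(BA) = 2.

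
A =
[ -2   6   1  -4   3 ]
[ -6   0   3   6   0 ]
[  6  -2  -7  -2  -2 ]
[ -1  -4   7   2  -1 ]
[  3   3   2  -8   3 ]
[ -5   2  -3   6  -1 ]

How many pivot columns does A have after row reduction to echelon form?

Row reduce to echelon form.
R2 ← R2 − (3)·R1: [0, -18, 0, 18, -9]
R3 ← R3 + (3)·R1: [0, 16, -4, -14, 7]
R4 ← R4 − (1/2)·R1: [0, -7, 13/2, 4, -5/2]
R5 ← R5 + (3/2)·R1: [0, 12, 7/2, -14, 15/2]
R6 ← R6 − (5/2)·R1: [0, -13, -11/2, 16, -17/2]
R3 ← R3 + (8/9)·R2: [0, 0, -4, 2, -1]
R4 ← R4 − (7/18)·R2: [0, 0, 13/2, -3, 1]
R5 ← R5 + (2/3)·R2: [0, 0, 7/2, -2, 3/2]
R6 ← R6 − (13/18)·R2: [0, 0, -11/2, 3, -2]
R4 ← R4 + (13/8)·R3: [0, 0, 0, 1/4, -5/8]
R5 ← R5 + (7/8)·R3: [0, 0, 0, -1/4, 5/8]
R6 ← R6 − (11/8)·R3: [0, 0, 0, 1/4, -5/8]
R5 ← R5 + R4: [0, 0, 0, 0, 0]
R6 ← R6 − R4: [0, 0, 0, 0, 0]
Echelon form has 4 nonzero rows, so rank(A) = 4.
Each nonzero row contributes one pivot column: 4 pivot columns.

4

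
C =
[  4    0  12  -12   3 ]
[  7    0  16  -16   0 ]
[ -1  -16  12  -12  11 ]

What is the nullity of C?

Row reduce to echelon form.
R2 ← R2 − (7/4)·R1: [0, 0, -5, 5, -21/4]
R3 ← R3 + (1/4)·R1: [0, -16, 15, -15, 47/4]
Swap R2 ↔ R3
3 nonzero rows, so rank(C) = 3.
C has 5 columns; by rank–nullity, nullity = 5 − 3 = 2.

2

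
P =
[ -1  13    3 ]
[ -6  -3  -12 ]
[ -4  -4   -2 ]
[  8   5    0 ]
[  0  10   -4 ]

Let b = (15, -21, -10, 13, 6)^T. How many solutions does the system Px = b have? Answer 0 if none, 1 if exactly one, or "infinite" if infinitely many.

1

Row reduce the augmented matrix [P | b].
R2 ← R2 − (6)·R1: [0, -81, -30, -111]
R3 ← R3 − (4)·R1: [0, -56, -14, -70]
R4 ← R4 + (8)·R1: [0, 109, 24, 133]
R3 ← R3 − (56/81)·R2: [0, 0, 182/27, 182/27]
R4 ← R4 + (109/81)·R2: [0, 0, -442/27, -442/27]
R5 ← R5 + (10/81)·R2: [0, 0, -208/27, -208/27]
R4 ← R4 + (17/7)·R3: [0, 0, 0, 0]
R5 ← R5 + (8/7)·R3: [0, 0, 0, 0]
The echelon form has 3 nonzero rows, and every pivot lies in the first 3 columns, so rank(P) = rank([P|b]) = 3.
The system is consistent.
rank = 3 = number of unknowns, so the solution is unique.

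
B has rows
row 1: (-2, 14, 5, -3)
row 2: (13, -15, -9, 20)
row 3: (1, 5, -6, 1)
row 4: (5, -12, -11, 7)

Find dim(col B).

4

Row reduce to echelon form.
R2 ← R2 + (13/2)·R1: [0, 76, 47/2, 1/2]
R3 ← R3 + (1/2)·R1: [0, 12, -7/2, -1/2]
R4 ← R4 + (5/2)·R1: [0, 23, 3/2, -1/2]
R3 ← R3 − (3/19)·R2: [0, 0, -137/19, -11/19]
R4 ← R4 − (23/76)·R2: [0, 0, -853/152, -99/152]
R4 ← R4 − (853/1096)·R3: [0, 0, 0, -55/274]
Echelon form has 4 nonzero rows, so rank(B) = 4.
The column space has dimension equal to the rank: 4.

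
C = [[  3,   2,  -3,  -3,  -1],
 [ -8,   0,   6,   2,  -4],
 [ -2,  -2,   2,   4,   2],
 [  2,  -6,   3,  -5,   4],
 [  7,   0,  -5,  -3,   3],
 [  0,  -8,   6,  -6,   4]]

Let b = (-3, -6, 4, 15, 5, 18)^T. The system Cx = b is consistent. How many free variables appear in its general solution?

2

Row reduce the augmented matrix [C | b].
R2 ← R2 + (8/3)·R1: [0, 16/3, -2, -6, -20/3, -14]
R3 ← R3 + (2/3)·R1: [0, -2/3, 0, 2, 4/3, 2]
R4 ← R4 − (2/3)·R1: [0, -22/3, 5, -3, 14/3, 17]
R5 ← R5 − (7/3)·R1: [0, -14/3, 2, 4, 16/3, 12]
R3 ← R3 + (1/8)·R2: [0, 0, -1/4, 5/4, 1/2, 1/4]
R4 ← R4 + (11/8)·R2: [0, 0, 9/4, -45/4, -9/2, -9/4]
R5 ← R5 + (7/8)·R2: [0, 0, 1/4, -5/4, -1/2, -1/4]
R6 ← R6 + (3/2)·R2: [0, 0, 3, -15, -6, -3]
R4 ← R4 + (9)·R3: [0, 0, 0, 0, 0, 0]
R5 ← R5 + R3: [0, 0, 0, 0, 0, 0]
R6 ← R6 + (12)·R3: [0, 0, 0, 0, 0, 0]
The echelon form has 3 nonzero rows, and every pivot lies in the first 5 columns, so rank(C) = rank([C|b]) = 3.
The system is consistent.
Free variables = (unknowns) − (rank) = 5 − 3 = 2.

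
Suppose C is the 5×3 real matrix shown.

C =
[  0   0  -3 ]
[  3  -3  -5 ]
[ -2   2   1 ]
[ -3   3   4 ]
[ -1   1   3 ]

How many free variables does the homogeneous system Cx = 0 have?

1

Row reduce to echelon form.
Swap R1 ↔ R2
R3 ← R3 + (2/3)·R1: [0, 0, -7/3]
R4 ← R4 + R1: [0, 0, -1]
R5 ← R5 + (1/3)·R1: [0, 0, 4/3]
R3 ← R3 − (7/9)·R2: [0, 0, 0]
R4 ← R4 − (1/3)·R2: [0, 0, 0]
R5 ← R5 + (4/9)·R2: [0, 0, 0]
2 nonzero rows, so rank(C) = 2.
C has 3 columns; by rank–nullity, nullity = 3 − 2 = 1.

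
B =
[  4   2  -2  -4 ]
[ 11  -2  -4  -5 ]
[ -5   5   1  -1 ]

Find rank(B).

Row reduce to echelon form.
R2 ← R2 − (11/4)·R1: [0, -15/2, 3/2, 6]
R3 ← R3 + (5/4)·R1: [0, 15/2, -3/2, -6]
R3 ← R3 + R2: [0, 0, 0, 0]
Echelon form has 2 nonzero rows, so rank(B) = 2.

2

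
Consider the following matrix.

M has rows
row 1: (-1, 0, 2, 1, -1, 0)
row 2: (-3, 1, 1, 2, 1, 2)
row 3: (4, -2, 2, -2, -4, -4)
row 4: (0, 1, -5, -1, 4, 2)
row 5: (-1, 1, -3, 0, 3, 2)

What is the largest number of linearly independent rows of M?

2

Row reduce to echelon form.
R2 ← R2 − (3)·R1: [0, 1, -5, -1, 4, 2]
R3 ← R3 + (4)·R1: [0, -2, 10, 2, -8, -4]
R5 ← R5 − R1: [0, 1, -5, -1, 4, 2]
R3 ← R3 + (2)·R2: [0, 0, 0, 0, 0, 0]
R4 ← R4 − R2: [0, 0, 0, 0, 0, 0]
R5 ← R5 − R2: [0, 0, 0, 0, 0, 0]
Echelon form has 2 nonzero rows, so rank(M) = 2.
The rank gives the maximum number of linearly independent rows: 2.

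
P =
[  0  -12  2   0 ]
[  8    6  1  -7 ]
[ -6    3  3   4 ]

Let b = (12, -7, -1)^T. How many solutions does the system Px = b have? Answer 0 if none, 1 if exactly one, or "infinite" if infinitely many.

Row reduce the augmented matrix [P | b].
Swap R1 ↔ R2
R3 ← R3 + (3/4)·R1: [0, 15/2, 15/4, -5/4, -25/4]
R3 ← R3 + (5/8)·R2: [0, 0, 5, -5/4, 5/4]
The echelon form has 3 nonzero rows, and every pivot lies in the first 4 columns, so rank(P) = rank([P|b]) = 3.
The system is consistent.
rank = 3 < 4 unknowns, so there are infinitely many solutions.

infinite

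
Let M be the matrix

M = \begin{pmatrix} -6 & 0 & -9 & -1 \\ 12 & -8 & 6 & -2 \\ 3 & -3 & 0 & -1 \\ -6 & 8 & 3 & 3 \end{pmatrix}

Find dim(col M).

Row reduce to echelon form.
R2 ← R2 + (2)·R1: [0, -8, -12, -4]
R3 ← R3 + (1/2)·R1: [0, -3, -9/2, -3/2]
R4 ← R4 − R1: [0, 8, 12, 4]
R3 ← R3 − (3/8)·R2: [0, 0, 0, 0]
R4 ← R4 + R2: [0, 0, 0, 0]
Echelon form has 2 nonzero rows, so rank(M) = 2.
The column space has dimension equal to the rank: 2.

2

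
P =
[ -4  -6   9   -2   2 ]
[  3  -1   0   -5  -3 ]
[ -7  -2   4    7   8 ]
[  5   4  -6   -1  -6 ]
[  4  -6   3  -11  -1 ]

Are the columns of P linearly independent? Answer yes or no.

Row reduce P to echelon form.
R2 ← R2 + (3/4)·R1: [0, -11/2, 27/4, -13/2, -3/2]
R3 ← R3 − (7/4)·R1: [0, 17/2, -47/4, 21/2, 9/2]
R4 ← R4 + (5/4)·R1: [0, -7/2, 21/4, -7/2, -7/2]
R5 ← R5 + R1: [0, -12, 12, -13, 1]
R3 ← R3 + (17/11)·R2: [0, 0, -29/22, 5/11, 24/11]
R4 ← R4 − (7/11)·R2: [0, 0, 21/22, 7/11, -28/11]
R5 ← R5 − (24/11)·R2: [0, 0, -30/11, 13/11, 47/11]
R4 ← R4 + (21/29)·R3: [0, 0, 0, 28/29, -28/29]
R5 ← R5 − (60/29)·R3: [0, 0, 0, 7/29, -7/29]
R5 ← R5 − (1/4)·R4: [0, 0, 0, 0, 0]
4 pivots among 5 columns.
Only 4 < 5 pivot columns, so the columns are linearly dependent.

no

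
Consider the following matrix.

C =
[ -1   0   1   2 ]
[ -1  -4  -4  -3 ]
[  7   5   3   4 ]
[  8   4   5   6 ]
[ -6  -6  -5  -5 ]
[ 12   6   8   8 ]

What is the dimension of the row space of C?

Row reduce to echelon form.
R2 ← R2 − R1: [0, -4, -5, -5]
R3 ← R3 + (7)·R1: [0, 5, 10, 18]
R4 ← R4 + (8)·R1: [0, 4, 13, 22]
R5 ← R5 − (6)·R1: [0, -6, -11, -17]
R6 ← R6 + (12)·R1: [0, 6, 20, 32]
R3 ← R3 + (5/4)·R2: [0, 0, 15/4, 47/4]
R4 ← R4 + R2: [0, 0, 8, 17]
R5 ← R5 − (3/2)·R2: [0, 0, -7/2, -19/2]
R6 ← R6 + (3/2)·R2: [0, 0, 25/2, 49/2]
R4 ← R4 − (32/15)·R3: [0, 0, 0, -121/15]
R5 ← R5 + (14/15)·R3: [0, 0, 0, 22/15]
R6 ← R6 − (10/3)·R3: [0, 0, 0, -44/3]
R5 ← R5 + (2/11)·R4: [0, 0, 0, 0]
R6 ← R6 − (20/11)·R4: [0, 0, 0, 0]
Echelon form has 4 nonzero rows, so rank(C) = 4.
The row space has dimension equal to the rank: 4.

4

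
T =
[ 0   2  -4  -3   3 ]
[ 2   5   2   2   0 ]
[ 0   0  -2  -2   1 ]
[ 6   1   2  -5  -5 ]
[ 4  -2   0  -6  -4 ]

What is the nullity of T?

Row reduce to echelon form.
Swap R1 ↔ R2
R4 ← R4 − (3)·R1: [0, -14, -4, -11, -5]
R5 ← R5 − (2)·R1: [0, -12, -4, -10, -4]
R4 ← R4 + (7)·R2: [0, 0, -32, -32, 16]
R5 ← R5 + (6)·R2: [0, 0, -28, -28, 14]
R4 ← R4 − (16)·R3: [0, 0, 0, 0, 0]
R5 ← R5 − (14)·R3: [0, 0, 0, 0, 0]
3 nonzero rows, so rank(T) = 3.
T has 5 columns; by rank–nullity, nullity = 5 − 3 = 2.

2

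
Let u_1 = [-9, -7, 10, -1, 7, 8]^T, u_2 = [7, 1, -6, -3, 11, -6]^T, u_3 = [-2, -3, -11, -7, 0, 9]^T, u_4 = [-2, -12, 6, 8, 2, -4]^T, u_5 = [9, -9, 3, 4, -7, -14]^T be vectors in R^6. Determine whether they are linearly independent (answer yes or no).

yes

Form the matrix with these vectors as rows and row reduce.
R2 ← R2 + (7/9)·R1: [0, -40/9, 16/9, -34/9, 148/9, 2/9]
R3 ← R3 − (2/9)·R1: [0, -13/9, -119/9, -61/9, -14/9, 65/9]
R4 ← R4 − (2/9)·R1: [0, -94/9, 34/9, 74/9, 4/9, -52/9]
R5 ← R5 + R1: [0, -16, 13, 3, 0, -6]
R3 ← R3 − (13/40)·R2: [0, 0, -69/5, -111/20, -69/10, 143/20]
R4 ← R4 − (47/20)·R2: [0, 0, -2/5, 171/10, -191/5, -63/10]
R5 ← R5 − (18/5)·R2: [0, 0, 33/5, 83/5, -296/5, -34/5]
R4 ← R4 − (2/69)·R3: [0, 0, 0, 397/23, -38, -449/69]
R5 ← R5 + (11/23)·R3: [0, 0, 0, 1283/92, -125/2, -311/92]
R5 ← R5 − (1283/1588)·R4: [0, 0, 0, 0, -12624/397, 4471/2382]
5 nonzero rows, so the 5 vectors span a space of dimension 5.
Since 5 = 5, the vectors are linearly independent.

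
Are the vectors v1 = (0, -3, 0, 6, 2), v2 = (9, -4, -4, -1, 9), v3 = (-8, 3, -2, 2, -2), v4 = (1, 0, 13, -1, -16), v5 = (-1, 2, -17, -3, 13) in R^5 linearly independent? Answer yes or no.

Form the matrix with these vectors as rows and row reduce.
Swap R1 ↔ R2
R3 ← R3 + (8/9)·R1: [0, -5/9, -50/9, 10/9, 6]
R4 ← R4 − (1/9)·R1: [0, 4/9, 121/9, -8/9, -17]
R5 ← R5 + (1/9)·R1: [0, 14/9, -157/9, -28/9, 14]
R3 ← R3 − (5/27)·R2: [0, 0, -50/9, 0, 152/27]
R4 ← R4 + (4/27)·R2: [0, 0, 121/9, 0, -451/27]
R5 ← R5 + (14/27)·R2: [0, 0, -157/9, 0, 406/27]
R4 ← R4 + (121/50)·R3: [0, 0, 0, 0, -77/25]
R5 ← R5 − (157/50)·R3: [0, 0, 0, 0, -66/25]
R5 ← R5 − (6/7)·R4: [0, 0, 0, 0, 0]
4 nonzero rows, so the 5 vectors span a space of dimension 4.
Since 4 < 5, the vectors are linearly dependent.

no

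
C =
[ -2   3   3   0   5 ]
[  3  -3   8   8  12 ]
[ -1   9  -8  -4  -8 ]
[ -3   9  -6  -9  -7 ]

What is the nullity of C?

1

Row reduce to echelon form.
R2 ← R2 + (3/2)·R1: [0, 3/2, 25/2, 8, 39/2]
R3 ← R3 − (1/2)·R1: [0, 15/2, -19/2, -4, -21/2]
R4 ← R4 − (3/2)·R1: [0, 9/2, -21/2, -9, -29/2]
R3 ← R3 − (5)·R2: [0, 0, -72, -44, -108]
R4 ← R4 − (3)·R2: [0, 0, -48, -33, -73]
R4 ← R4 − (2/3)·R3: [0, 0, 0, -11/3, -1]
4 nonzero rows, so rank(C) = 4.
C has 5 columns; by rank–nullity, nullity = 5 − 4 = 1.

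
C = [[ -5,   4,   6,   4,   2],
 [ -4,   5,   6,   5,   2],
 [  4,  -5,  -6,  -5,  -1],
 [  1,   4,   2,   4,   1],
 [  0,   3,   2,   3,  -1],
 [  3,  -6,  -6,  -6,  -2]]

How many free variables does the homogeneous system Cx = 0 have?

2

Row reduce to echelon form.
R2 ← R2 − (4/5)·R1: [0, 9/5, 6/5, 9/5, 2/5]
R3 ← R3 + (4/5)·R1: [0, -9/5, -6/5, -9/5, 3/5]
R4 ← R4 + (1/5)·R1: [0, 24/5, 16/5, 24/5, 7/5]
R6 ← R6 + (3/5)·R1: [0, -18/5, -12/5, -18/5, -4/5]
R3 ← R3 + R2: [0, 0, 0, 0, 1]
R4 ← R4 − (8/3)·R2: [0, 0, 0, 0, 1/3]
R5 ← R5 − (5/3)·R2: [0, 0, 0, 0, -5/3]
R6 ← R6 + (2)·R2: [0, 0, 0, 0, 0]
R4 ← R4 − (1/3)·R3: [0, 0, 0, 0, 0]
R5 ← R5 + (5/3)·R3: [0, 0, 0, 0, 0]
3 nonzero rows, so rank(C) = 3.
C has 5 columns; by rank–nullity, nullity = 5 − 3 = 2.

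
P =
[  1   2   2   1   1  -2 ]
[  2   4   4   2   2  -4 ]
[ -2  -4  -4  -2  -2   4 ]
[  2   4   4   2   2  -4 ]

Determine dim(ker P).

5

Row reduce to echelon form.
R2 ← R2 − (2)·R1: [0, 0, 0, 0, 0, 0]
R3 ← R3 + (2)·R1: [0, 0, 0, 0, 0, 0]
R4 ← R4 − (2)·R1: [0, 0, 0, 0, 0, 0]
1 nonzero row, so rank(P) = 1.
P has 6 columns; by rank–nullity, nullity = 6 − 1 = 5.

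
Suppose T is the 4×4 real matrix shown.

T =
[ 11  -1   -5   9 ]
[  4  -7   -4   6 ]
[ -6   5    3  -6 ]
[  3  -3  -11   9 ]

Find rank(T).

3

Row reduce to echelon form.
R2 ← R2 − (4/11)·R1: [0, -73/11, -24/11, 30/11]
R3 ← R3 + (6/11)·R1: [0, 49/11, 3/11, -12/11]
R4 ← R4 − (3/11)·R1: [0, -30/11, -106/11, 72/11]
R3 ← R3 + (49/73)·R2: [0, 0, -87/73, 54/73]
R4 ← R4 − (30/73)·R2: [0, 0, -638/73, 396/73]
R4 ← R4 − (22/3)·R3: [0, 0, 0, 0]
Echelon form has 3 nonzero rows, so rank(T) = 3.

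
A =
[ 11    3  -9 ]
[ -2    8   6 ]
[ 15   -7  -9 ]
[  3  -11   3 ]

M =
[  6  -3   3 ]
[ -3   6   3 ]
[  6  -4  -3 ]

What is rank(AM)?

3

First compute AM:
[[  3,  21,  69],
 [  0,  30,   0],
 [ 57, -51,  51],
 [ 69, -87, -33]]
Now row reduce the product.
R3 ← R3 − (19)·R1: [0, -450, -1260]
R4 ← R4 − (23)·R1: [0, -570, -1620]
R3 ← R3 + (15)·R2: [0, 0, -1260]
R4 ← R4 + (19)·R2: [0, 0, -1620]
R4 ← R4 − (9/7)·R3: [0, 0, 0]
3 nonzero rows, so rank(AM) = 3.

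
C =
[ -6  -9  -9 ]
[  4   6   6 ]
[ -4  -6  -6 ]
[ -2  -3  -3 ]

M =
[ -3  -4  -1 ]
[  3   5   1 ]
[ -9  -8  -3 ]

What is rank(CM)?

1

First compute CM:
[[ 72,  51,  24],
 [-48, -34, -16],
 [ 48,  34,  16],
 [ 24,  17,   8]]
Now row reduce the product.
R2 ← R2 + (2/3)·R1: [0, 0, 0]
R3 ← R3 − (2/3)·R1: [0, 0, 0]
R4 ← R4 − (1/3)·R1: [0, 0, 0]
1 nonzero row, so rank(CM) = 1.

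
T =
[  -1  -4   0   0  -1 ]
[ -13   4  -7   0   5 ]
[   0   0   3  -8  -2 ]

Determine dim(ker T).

Row reduce to echelon form.
R2 ← R2 − (13)·R1: [0, 56, -7, 0, 18]
3 nonzero rows, so rank(T) = 3.
T has 5 columns; by rank–nullity, nullity = 5 − 3 = 2.

2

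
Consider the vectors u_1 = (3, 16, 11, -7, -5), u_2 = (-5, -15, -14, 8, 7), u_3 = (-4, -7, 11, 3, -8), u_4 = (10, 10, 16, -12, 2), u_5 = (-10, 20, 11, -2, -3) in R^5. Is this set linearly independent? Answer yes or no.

no

Form the matrix with these vectors as rows and row reduce.
R2 ← R2 + (5/3)·R1: [0, 35/3, 13/3, -11/3, -4/3]
R3 ← R3 + (4/3)·R1: [0, 43/3, 77/3, -19/3, -44/3]
R4 ← R4 − (10/3)·R1: [0, -130/3, -62/3, 34/3, 56/3]
R5 ← R5 + (10/3)·R1: [0, 220/3, 143/3, -76/3, -59/3]
R3 ← R3 − (43/35)·R2: [0, 0, 712/35, -64/35, -456/35]
R4 ← R4 + (26/7)·R2: [0, 0, -32/7, -16/7, 96/7]
R5 ← R5 − (44/7)·R2: [0, 0, 143/7, -16/7, -79/7]
R4 ← R4 + (20/89)·R3: [0, 0, 0, -240/89, 960/89]
R5 ← R5 − (715/712)·R3: [0, 0, 0, -40/89, 160/89]
R5 ← R5 − (1/6)·R4: [0, 0, 0, 0, 0]
4 nonzero rows, so the 5 vectors span a space of dimension 4.
Since 4 < 5, the vectors are linearly dependent.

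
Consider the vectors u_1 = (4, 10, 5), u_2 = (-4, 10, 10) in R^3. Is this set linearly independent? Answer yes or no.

Form the matrix with these vectors as rows and row reduce.
R2 ← R2 + R1: [0, 20, 15]
2 nonzero rows, so the 2 vectors span a space of dimension 2.
Since 2 = 2, the vectors are linearly independent.

yes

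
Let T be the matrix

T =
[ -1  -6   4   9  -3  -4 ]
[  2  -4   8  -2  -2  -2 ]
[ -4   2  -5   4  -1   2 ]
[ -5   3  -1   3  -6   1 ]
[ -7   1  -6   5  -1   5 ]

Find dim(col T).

4

Row reduce to echelon form.
R2 ← R2 + (2)·R1: [0, -16, 16, 16, -8, -10]
R3 ← R3 − (4)·R1: [0, 26, -21, -32, 11, 18]
R4 ← R4 − (5)·R1: [0, 33, -21, -42, 9, 21]
R5 ← R5 − (7)·R1: [0, 43, -34, -58, 20, 33]
R3 ← R3 + (13/8)·R2: [0, 0, 5, -6, -2, 7/4]
R4 ← R4 + (33/16)·R2: [0, 0, 12, -9, -15/2, 3/8]
R5 ← R5 + (43/16)·R2: [0, 0, 9, -15, -3/2, 49/8]
R4 ← R4 − (12/5)·R3: [0, 0, 0, 27/5, -27/10, -153/40]
R5 ← R5 − (9/5)·R3: [0, 0, 0, -21/5, 21/10, 119/40]
R5 ← R5 + (7/9)·R4: [0, 0, 0, 0, 0, 0]
Echelon form has 4 nonzero rows, so rank(T) = 4.
The column space has dimension equal to the rank: 4.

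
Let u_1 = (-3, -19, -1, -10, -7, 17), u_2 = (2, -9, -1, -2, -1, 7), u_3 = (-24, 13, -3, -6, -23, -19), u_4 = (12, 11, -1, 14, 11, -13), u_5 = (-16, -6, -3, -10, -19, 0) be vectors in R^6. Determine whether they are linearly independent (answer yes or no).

no

Form the matrix with these vectors as rows and row reduce.
R2 ← R2 + (2/3)·R1: [0, -65/3, -5/3, -26/3, -17/3, 55/3]
R3 ← R3 − (8)·R1: [0, 165, 5, 74, 33, -155]
R4 ← R4 + (4)·R1: [0, -65, -5, -26, -17, 55]
R5 ← R5 − (16/3)·R1: [0, 286/3, 7/3, 130/3, 55/3, -272/3]
R3 ← R3 + (99/13)·R2: [0, 0, -100/13, 8, -132/13, -200/13]
R4 ← R4 − (3)·R2: [0, 0, 0, 0, 0, 0]
R5 ← R5 + (22/5)·R2: [0, 0, -5, 26/5, -33/5, -10]
R5 ← R5 − (13/20)·R3: [0, 0, 0, 0, 0, 0]
3 nonzero rows, so the 5 vectors span a space of dimension 3.
Since 3 < 5, the vectors are linearly dependent.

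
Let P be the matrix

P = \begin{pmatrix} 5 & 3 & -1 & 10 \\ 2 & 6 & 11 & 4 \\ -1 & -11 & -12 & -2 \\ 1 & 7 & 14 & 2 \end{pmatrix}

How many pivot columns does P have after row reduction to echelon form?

3

Row reduce to echelon form.
R2 ← R2 − (2/5)·R1: [0, 24/5, 57/5, 0]
R3 ← R3 + (1/5)·R1: [0, -52/5, -61/5, 0]
R4 ← R4 − (1/5)·R1: [0, 32/5, 71/5, 0]
R3 ← R3 + (13/6)·R2: [0, 0, 25/2, 0]
R4 ← R4 − (4/3)·R2: [0, 0, -1, 0]
R4 ← R4 + (2/25)·R3: [0, 0, 0, 0]
Echelon form has 3 nonzero rows, so rank(P) = 3.
Each nonzero row contributes one pivot column: 3 pivot columns.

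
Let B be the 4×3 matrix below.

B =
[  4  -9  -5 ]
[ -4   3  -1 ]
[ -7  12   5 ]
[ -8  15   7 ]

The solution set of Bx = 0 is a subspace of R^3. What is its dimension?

Row reduce to echelon form.
R2 ← R2 + R1: [0, -6, -6]
R3 ← R3 + (7/4)·R1: [0, -15/4, -15/4]
R4 ← R4 + (2)·R1: [0, -3, -3]
R3 ← R3 − (5/8)·R2: [0, 0, 0]
R4 ← R4 − (1/2)·R2: [0, 0, 0]
2 nonzero rows, so rank(B) = 2.
B has 3 columns; by rank–nullity, nullity = 3 − 2 = 1.

1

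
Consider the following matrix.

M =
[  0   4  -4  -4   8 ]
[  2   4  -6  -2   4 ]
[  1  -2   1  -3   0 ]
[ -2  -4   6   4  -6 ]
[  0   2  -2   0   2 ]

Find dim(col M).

Row reduce to echelon form.
Swap R1 ↔ R2
R3 ← R3 − (1/2)·R1: [0, -4, 4, -2, -2]
R4 ← R4 + R1: [0, 0, 0, 2, -2]
R3 ← R3 + R2: [0, 0, 0, -6, 6]
R5 ← R5 − (1/2)·R2: [0, 0, 0, 2, -2]
R4 ← R4 + (1/3)·R3: [0, 0, 0, 0, 0]
R5 ← R5 + (1/3)·R3: [0, 0, 0, 0, 0]
Echelon form has 3 nonzero rows, so rank(M) = 3.
The column space has dimension equal to the rank: 3.

3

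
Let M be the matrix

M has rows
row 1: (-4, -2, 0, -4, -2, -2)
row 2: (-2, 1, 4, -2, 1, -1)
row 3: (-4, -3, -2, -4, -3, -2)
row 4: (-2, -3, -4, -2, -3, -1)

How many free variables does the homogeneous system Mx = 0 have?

Row reduce to echelon form.
R2 ← R2 − (1/2)·R1: [0, 2, 4, 0, 2, 0]
R3 ← R3 − R1: [0, -1, -2, 0, -1, 0]
R4 ← R4 − (1/2)·R1: [0, -2, -4, 0, -2, 0]
R3 ← R3 + (1/2)·R2: [0, 0, 0, 0, 0, 0]
R4 ← R4 + R2: [0, 0, 0, 0, 0, 0]
2 nonzero rows, so rank(M) = 2.
M has 6 columns; by rank–nullity, nullity = 6 − 2 = 4.

4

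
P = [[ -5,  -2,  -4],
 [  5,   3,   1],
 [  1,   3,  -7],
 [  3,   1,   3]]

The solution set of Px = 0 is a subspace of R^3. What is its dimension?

Row reduce to echelon form.
R2 ← R2 + R1: [0, 1, -3]
R3 ← R3 + (1/5)·R1: [0, 13/5, -39/5]
R4 ← R4 + (3/5)·R1: [0, -1/5, 3/5]
R3 ← R3 − (13/5)·R2: [0, 0, 0]
R4 ← R4 + (1/5)·R2: [0, 0, 0]
2 nonzero rows, so rank(P) = 2.
P has 3 columns; by rank–nullity, nullity = 3 − 2 = 1.

1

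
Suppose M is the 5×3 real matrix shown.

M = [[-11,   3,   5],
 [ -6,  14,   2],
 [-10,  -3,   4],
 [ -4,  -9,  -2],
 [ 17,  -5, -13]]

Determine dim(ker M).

0

Row reduce to echelon form.
R2 ← R2 − (6/11)·R1: [0, 136/11, -8/11]
R3 ← R3 − (10/11)·R1: [0, -63/11, -6/11]
R4 ← R4 − (4/11)·R1: [0, -111/11, -42/11]
R5 ← R5 + (17/11)·R1: [0, -4/11, -58/11]
R3 ← R3 + (63/136)·R2: [0, 0, -15/17]
R4 ← R4 + (111/136)·R2: [0, 0, -75/17]
R5 ← R5 + (1/34)·R2: [0, 0, -90/17]
R4 ← R4 − (5)·R3: [0, 0, 0]
R5 ← R5 − (6)·R3: [0, 0, 0]
3 nonzero rows, so rank(M) = 3.
M has 3 columns; by rank–nullity, nullity = 3 − 3 = 0.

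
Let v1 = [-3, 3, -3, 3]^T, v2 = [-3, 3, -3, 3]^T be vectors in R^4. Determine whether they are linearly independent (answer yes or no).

Form the matrix with these vectors as rows and row reduce.
R2 ← R2 − R1: [0, 0, 0, 0]
1 nonzero row, so the 2 vectors span a space of dimension 1.
Since 1 < 2, the vectors are linearly dependent.

no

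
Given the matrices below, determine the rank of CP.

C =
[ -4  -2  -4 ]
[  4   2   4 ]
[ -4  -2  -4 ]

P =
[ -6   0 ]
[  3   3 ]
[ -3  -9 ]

First compute CP:
[[ 30,  30],
 [-30, -30],
 [ 30,  30]]
Now row reduce the product.
R2 ← R2 + R1: [0, 0]
R3 ← R3 − R1: [0, 0]
1 nonzero row, so rank(CP) = 1.

1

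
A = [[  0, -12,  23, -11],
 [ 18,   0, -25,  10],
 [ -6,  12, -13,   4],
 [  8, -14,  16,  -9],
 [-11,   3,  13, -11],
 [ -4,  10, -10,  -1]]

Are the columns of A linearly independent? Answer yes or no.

Row reduce A to echelon form.
Swap R1 ↔ R2
R3 ← R3 + (1/3)·R1: [0, 12, -64/3, 22/3]
R4 ← R4 − (4/9)·R1: [0, -14, 244/9, -121/9]
R5 ← R5 + (11/18)·R1: [0, 3, -41/18, -44/9]
R6 ← R6 + (2/9)·R1: [0, 10, -140/9, 11/9]
R3 ← R3 + R2: [0, 0, 5/3, -11/3]
R4 ← R4 − (7/6)·R2: [0, 0, 5/18, -11/18]
R5 ← R5 + (1/4)·R2: [0, 0, 125/36, -275/36]
R6 ← R6 + (5/6)·R2: [0, 0, 65/18, -143/18]
R4 ← R4 − (1/6)·R3: [0, 0, 0, 0]
R5 ← R5 − (25/12)·R3: [0, 0, 0, 0]
R6 ← R6 − (13/6)·R3: [0, 0, 0, 0]
3 pivots among 4 columns.
Only 3 < 4 pivot columns, so the columns are linearly dependent.

no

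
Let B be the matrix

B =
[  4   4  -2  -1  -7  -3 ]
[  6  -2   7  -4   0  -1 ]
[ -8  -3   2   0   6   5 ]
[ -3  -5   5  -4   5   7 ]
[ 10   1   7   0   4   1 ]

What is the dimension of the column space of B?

Row reduce to echelon form.
R2 ← R2 − (3/2)·R1: [0, -8, 10, -5/2, 21/2, 7/2]
R3 ← R3 + (2)·R1: [0, 5, -2, -2, -8, -1]
R4 ← R4 + (3/4)·R1: [0, -2, 7/2, -19/4, -1/4, 19/4]
R5 ← R5 − (5/2)·R1: [0, -9, 12, 5/2, 43/2, 17/2]
R3 ← R3 + (5/8)·R2: [0, 0, 17/4, -57/16, -23/16, 19/16]
R4 ← R4 − (1/4)·R2: [0, 0, 1, -33/8, -23/8, 31/8]
R5 ← R5 − (9/8)·R2: [0, 0, 3/4, 85/16, 155/16, 73/16]
R4 ← R4 − (4/17)·R3: [0, 0, 0, -447/136, -345/136, 489/136]
R5 ← R5 − (3/17)·R3: [0, 0, 0, 101/17, 169/17, 74/17]
R5 ← R5 + (808/447)·R4: [0, 0, 0, 0, 798/149, 1617/149]
Echelon form has 5 nonzero rows, so rank(B) = 5.
The column space has dimension equal to the rank: 5.

5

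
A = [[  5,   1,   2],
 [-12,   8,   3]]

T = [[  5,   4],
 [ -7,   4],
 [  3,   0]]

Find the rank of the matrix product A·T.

2

First compute AT:
[[ 24,  24],
 [-107, -16]]
Now row reduce the product.
R2 ← R2 + (107/24)·R1: [0, 91]
2 nonzero rows, so rank(AT) = 2.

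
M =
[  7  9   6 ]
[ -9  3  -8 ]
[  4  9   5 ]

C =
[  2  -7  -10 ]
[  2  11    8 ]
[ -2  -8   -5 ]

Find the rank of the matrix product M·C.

2

First compute MC:
[[ 20,   2, -28],
 [  4, 160, 154],
 [ 16,  31,   7]]
Now row reduce the product.
R2 ← R2 − (1/5)·R1: [0, 798/5, 798/5]
R3 ← R3 − (4/5)·R1: [0, 147/5, 147/5]
R3 ← R3 − (7/38)·R2: [0, 0, 0]
2 nonzero rows, so rank(MC) = 2.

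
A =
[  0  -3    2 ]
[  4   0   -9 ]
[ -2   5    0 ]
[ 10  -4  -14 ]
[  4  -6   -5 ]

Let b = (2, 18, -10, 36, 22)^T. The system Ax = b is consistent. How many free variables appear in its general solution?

Row reduce the augmented matrix [A | b].
Swap R1 ↔ R2
R3 ← R3 + (1/2)·R1: [0, 5, -9/2, -1]
R4 ← R4 − (5/2)·R1: [0, -4, 17/2, -9]
R5 ← R5 − R1: [0, -6, 4, 4]
R3 ← R3 + (5/3)·R2: [0, 0, -7/6, 7/3]
R4 ← R4 − (4/3)·R2: [0, 0, 35/6, -35/3]
R5 ← R5 − (2)·R2: [0, 0, 0, 0]
R4 ← R4 + (5)·R3: [0, 0, 0, 0]
The echelon form has 3 nonzero rows, and every pivot lies in the first 3 columns, so rank(A) = rank([A|b]) = 3.
The system is consistent.
Free variables = (unknowns) − (rank) = 3 − 3 = 0.

0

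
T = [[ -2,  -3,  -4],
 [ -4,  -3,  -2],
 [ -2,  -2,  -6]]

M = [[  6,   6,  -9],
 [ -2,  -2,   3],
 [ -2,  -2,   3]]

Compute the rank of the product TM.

1

First compute TM:
[[  2,   2,  -3],
 [-14, -14,  21],
 [  4,   4,  -6]]
Now row reduce the product.
R2 ← R2 + (7)·R1: [0, 0, 0]
R3 ← R3 − (2)·R1: [0, 0, 0]
1 nonzero row, so rank(TM) = 1.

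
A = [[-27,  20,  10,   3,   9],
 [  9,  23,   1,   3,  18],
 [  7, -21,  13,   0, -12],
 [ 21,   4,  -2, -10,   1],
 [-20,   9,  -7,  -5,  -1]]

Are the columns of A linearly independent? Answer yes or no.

no

Row reduce A to echelon form.
R2 ← R2 + (1/3)·R1: [0, 89/3, 13/3, 4, 21]
R3 ← R3 + (7/27)·R1: [0, -427/27, 421/27, 7/9, -29/3]
R4 ← R4 + (7/9)·R1: [0, 176/9, 52/9, -23/3, 8]
R5 ← R5 − (20/27)·R1: [0, -157/27, -389/27, -65/9, -23/3]
R3 ← R3 + (427/801)·R2: [0, 0, 4780/267, 259/89, 136/89]
R4 ← R4 − (176/267)·R2: [0, 0, 260/89, -917/89, -520/89]
R5 ← R5 + (157/801)·R2: [0, 0, -3620/267, -573/89, -316/89]
R4 ← R4 − (39/239)·R3: [0, 0, 0, -2576/239, -1456/239]
R5 ← R5 + (181/239)·R3: [0, 0, 0, -1012/239, -572/239]
R5 ← R5 − (11/28)·R4: [0, 0, 0, 0, 0]
4 pivots among 5 columns.
Only 4 < 5 pivot columns, so the columns are linearly dependent.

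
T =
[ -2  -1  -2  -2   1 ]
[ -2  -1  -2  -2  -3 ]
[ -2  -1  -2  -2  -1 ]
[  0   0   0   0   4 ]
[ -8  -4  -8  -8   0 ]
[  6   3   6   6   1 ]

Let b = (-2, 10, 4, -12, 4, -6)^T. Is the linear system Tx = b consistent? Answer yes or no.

yes

Row reduce the augmented matrix [T | b].
R2 ← R2 − R1: [0, 0, 0, 0, -4, 12]
R3 ← R3 − R1: [0, 0, 0, 0, -2, 6]
R5 ← R5 − (4)·R1: [0, 0, 0, 0, -4, 12]
R6 ← R6 + (3)·R1: [0, 0, 0, 0, 4, -12]
R3 ← R3 − (1/2)·R2: [0, 0, 0, 0, 0, 0]
R4 ← R4 + R2: [0, 0, 0, 0, 0, 0]
R5 ← R5 − R2: [0, 0, 0, 0, 0, 0]
R6 ← R6 + R2: [0, 0, 0, 0, 0, 0]
The echelon form has 2 nonzero rows, and every pivot lies in the first 5 columns, so rank(T) = rank([T|b]) = 2.
The system is consistent.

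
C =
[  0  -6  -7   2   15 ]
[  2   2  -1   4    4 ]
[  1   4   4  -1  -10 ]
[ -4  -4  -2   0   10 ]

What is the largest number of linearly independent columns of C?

3

Row reduce to echelon form.
Swap R1 ↔ R2
R3 ← R3 − (1/2)·R1: [0, 3, 9/2, -3, -12]
R4 ← R4 + (2)·R1: [0, 0, -4, 8, 18]
R3 ← R3 + (1/2)·R2: [0, 0, 1, -2, -9/2]
R4 ← R4 + (4)·R3: [0, 0, 0, 0, 0]
Echelon form has 3 nonzero rows, so rank(C) = 3.
The rank gives the maximum number of linearly independent columns: 3.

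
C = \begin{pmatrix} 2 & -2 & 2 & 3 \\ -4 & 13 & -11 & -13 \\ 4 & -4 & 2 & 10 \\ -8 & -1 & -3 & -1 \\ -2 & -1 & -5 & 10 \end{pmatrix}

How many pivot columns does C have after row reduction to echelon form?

Row reduce to echelon form.
R2 ← R2 + (2)·R1: [0, 9, -7, -7]
R3 ← R3 − (2)·R1: [0, 0, -2, 4]
R4 ← R4 + (4)·R1: [0, -9, 5, 11]
R5 ← R5 + R1: [0, -3, -3, 13]
R4 ← R4 + R2: [0, 0, -2, 4]
R5 ← R5 + (1/3)·R2: [0, 0, -16/3, 32/3]
R4 ← R4 − R3: [0, 0, 0, 0]
R5 ← R5 − (8/3)·R3: [0, 0, 0, 0]
Echelon form has 3 nonzero rows, so rank(C) = 3.
Each nonzero row contributes one pivot column: 3 pivot columns.

3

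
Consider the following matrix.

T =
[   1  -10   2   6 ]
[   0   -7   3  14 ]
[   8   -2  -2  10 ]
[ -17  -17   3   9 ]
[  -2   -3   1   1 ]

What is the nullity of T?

0

Row reduce to echelon form.
R3 ← R3 − (8)·R1: [0, 78, -18, -38]
R4 ← R4 + (17)·R1: [0, -187, 37, 111]
R5 ← R5 + (2)·R1: [0, -23, 5, 13]
R3 ← R3 + (78/7)·R2: [0, 0, 108/7, 118]
R4 ← R4 − (187/7)·R2: [0, 0, -302/7, -263]
R5 ← R5 − (23/7)·R2: [0, 0, -34/7, -33]
R4 ← R4 + (151/54)·R3: [0, 0, 0, 1808/27]
R5 ← R5 + (17/54)·R3: [0, 0, 0, 112/27]
R5 ← R5 − (7/113)·R4: [0, 0, 0, 0]
4 nonzero rows, so rank(T) = 4.
T has 4 columns; by rank–nullity, nullity = 4 − 4 = 0.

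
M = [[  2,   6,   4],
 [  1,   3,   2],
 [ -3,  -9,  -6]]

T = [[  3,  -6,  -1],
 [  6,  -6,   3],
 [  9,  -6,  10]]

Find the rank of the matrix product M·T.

1

First compute MT:
[[ 78, -72,  56],
 [ 39, -36,  28],
 [-117, 108, -84]]
Now row reduce the product.
R2 ← R2 − (1/2)·R1: [0, 0, 0]
R3 ← R3 + (3/2)·R1: [0, 0, 0]
1 nonzero row, so rank(MT) = 1.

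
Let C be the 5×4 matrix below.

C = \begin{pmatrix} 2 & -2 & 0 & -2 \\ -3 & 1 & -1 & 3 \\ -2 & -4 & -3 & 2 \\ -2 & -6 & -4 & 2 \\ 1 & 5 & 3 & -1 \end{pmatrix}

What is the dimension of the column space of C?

2

Row reduce to echelon form.
R2 ← R2 + (3/2)·R1: [0, -2, -1, 0]
R3 ← R3 + R1: [0, -6, -3, 0]
R4 ← R4 + R1: [0, -8, -4, 0]
R5 ← R5 − (1/2)·R1: [0, 6, 3, 0]
R3 ← R3 − (3)·R2: [0, 0, 0, 0]
R4 ← R4 − (4)·R2: [0, 0, 0, 0]
R5 ← R5 + (3)·R2: [0, 0, 0, 0]
Echelon form has 2 nonzero rows, so rank(C) = 2.
The column space has dimension equal to the rank: 2.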